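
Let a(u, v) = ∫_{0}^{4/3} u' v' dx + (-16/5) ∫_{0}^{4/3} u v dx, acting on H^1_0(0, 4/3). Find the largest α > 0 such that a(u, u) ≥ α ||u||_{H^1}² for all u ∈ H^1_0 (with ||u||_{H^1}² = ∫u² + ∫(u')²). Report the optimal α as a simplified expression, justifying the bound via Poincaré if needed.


α = (-256 + 45*π^2)/(5*(16 + 9*π^2))

Coercivity of a(·,·) on H^1_0(0, 4/3) means a(u, u) ≥ α ||u||_{H^1}² for every u ∈ H^1_0.
The interval has length L = 4/3, and Poincaré/coercivity depend only on L. Here a(u, u) = ∫(u')² + (-16/5)·∫u².
Here c = -16/5 < 0 with |c| < (π/L)² = 9*π^2/16, so coercivity still holds. The condition a(u,u) ≥ α||u||_{H^1}² reads (1−α)∫(u')² ≥ (α−c)∫u². Any admissible α is ≤ 1 (rapidly oscillating u have ∫u²/∫(u')² → 0), and α = 1 would force 0 ≥ (1−c)∫u², impossible since c < 1; so 1−α > 0. By the sharp Poincaré inequality on H^1_0 of an interval of length L, ∫(u')² ≥ (π/L)²∫u² with equality for the first sine mode sin(π(x−x₀)/L) (x₀ the left endpoint), so the inequality holds for all u iff (1−α)(π/L)² ≥ α − c, i.e. α ≤ ((π/L)² + c)/((π/L)² + 1) = (1 + c(L/π)²)/(1 + (L/π)²). (Direct route, valid since c ≤ 0: Poincaré gives c∫u² ≥ c(L/π)²∫(u')², so a(u,u) ≥ (1 + c(L/π)²)∫(u')², while ||u||_{H^1}² ≤ (1 + (L/π)²)∫(u')²; dividing yields the same α.) With (π/L)² = 9*π^2/16 and c = -16/5, the largest admissible constant is α = ((π/L)² + c)/((π/L)² + 1).
Simplifying, α = (-256 + 45*π^2)/(5*(16 + 9*π^2)).


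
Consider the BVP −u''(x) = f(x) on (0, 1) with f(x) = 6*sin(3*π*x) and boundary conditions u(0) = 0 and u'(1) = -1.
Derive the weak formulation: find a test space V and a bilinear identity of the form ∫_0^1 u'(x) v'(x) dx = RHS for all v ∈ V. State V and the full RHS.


V = {v ∈ H^1(0, 1) : v(0) = 0} (test functions vanish at x = 0 where u is specified); weak form: ∫_0^1 u'v' dx = ∫_0^1 (6*sin(3*π*x)) v dx − v(1) for all v ∈ V.

Multiply both sides by a test function v and integrate from 0 to 1:
  ∫_0^1 −u''(x) v(x) dx = ∫_0^1 f(x) v(x) dx.
Integrate the LHS by parts once:
  ∫_0^1 −u'' v dx = −[u'(x) v(x)]_0^1 + ∫_0^1 u'(x) v'(x) dx.
Thus ∫_0^1 u'(x) v'(x) dx = ∫_0^1 f(x) v(x) dx + [u'(x) v(x)]_0^1.
Choose V so that boundary terms are either known or forced to vanish.
Mixed BC: u(0) = 0 (Dirichlet) and u'(1) = -1 (Neumann). Define V = {v ∈ H^1(0, 1) : v(0) = 0}. Then [u' v]_0^1 = u'(1)·v(1) − u'(0)·0 = − v(1).
Weak formulation: find u (satisfying any essential BC) such that ∫_0^1 u'(x) v'(x) dx = ∫_0^1 f v dx − v(1) for all v ∈ V (Dirichlet at 0 absorbed into V; Neumann datum at x = 1 contributes the boundary term).
Substituting f(x) = 6*sin(3*π*x), the right-hand side is ∫_0^1 (6*sin(3*π*x)) v dx − v(1).


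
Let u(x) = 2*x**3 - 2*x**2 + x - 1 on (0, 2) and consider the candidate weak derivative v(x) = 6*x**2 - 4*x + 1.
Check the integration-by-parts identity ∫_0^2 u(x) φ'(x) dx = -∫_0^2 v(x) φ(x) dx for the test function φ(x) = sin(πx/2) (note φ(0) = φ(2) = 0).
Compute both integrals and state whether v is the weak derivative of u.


LHS = -36/π + 192/π^3, RHS = -36/π + 192/π^3. Yes, v = u' weakly.

u(x) = 2*x**3 - 2*x**2 + x - 1, classical derivative u'(x) = 6*x**2 - 4*x + 1.
φ(x) = sin(πx/2), so φ'(x) = π*cos(π*x/2)/2.
Note φ(0) = φ(2) = 0, so the boundary term u·φ vanishes.
LHS = ∫_0^2 u(x) φ'(x) dx = ∫_0^2 (π*x^3*cos(π*x/2) - π*x^2*cos(π*x/2) + π*x*cos(π*x/2)/2 - π*cos(π*x/2)/2) dx. Term by term:
  ∫_0^2 -π*cos(π*x/2)/2 dx = 0;  ∫_0^2 π*x^3*cos(π*x/2) dx = -48/π + 192/π^3;  ∫_0^2 π*x*cos(π*x/2)/2 dx = -4/π;
  ∫_0^2 -π*x^2*cos(π*x/2) dx = 16/π.
Sum: 0 + -48/π + 192/π^3 − 4/π + 16/π = -36/π + 192/π^3.
So LHS = -36/π + 192/π^3.
∫_0^2 v(x) φ(x) dx = ∫_0^2 (6*x^2*sin(π*x/2) - 4*x*sin(π*x/2) + sin(π*x/2)) dx. Term by term:
  ∫_0^2 -4*x*sin(π*x/2) dx = -16/π;  ∫_0^2 6*x^2*sin(π*x/2) dx = -192/π^3 + 48/π;  ∫_0^2 sin(π*x/2) dx = 4/π.
Sum: -16/π + -192/π^3 + 48/π + 4/π = -192/π^3 + 36/π.
So RHS = -∫_0^2 v(x) φ(x) dx = -36/π + 192/π^3.
LHS = RHS, so the identity holds for this test φ.
Moreover u is smooth here and v(x) = u'(x) = 6*x**2 - 4*x + 1 pointwise, so the identity holds for every test function. Hence v is the weak derivative of u.


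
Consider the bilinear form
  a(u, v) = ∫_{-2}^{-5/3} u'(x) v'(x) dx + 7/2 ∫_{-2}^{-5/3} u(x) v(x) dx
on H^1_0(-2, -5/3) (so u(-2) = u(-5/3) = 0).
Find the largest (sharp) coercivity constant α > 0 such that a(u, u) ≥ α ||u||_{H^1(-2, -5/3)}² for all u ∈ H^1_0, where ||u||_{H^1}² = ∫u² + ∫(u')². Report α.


α = 1

Coercivity of a(·,·) on H^1_0(-2, -5/3) means a(u, u) ≥ α ||u||_{H^1}² for every u ∈ H^1_0.
The interval has length L = 1/3, and Poincaré/coercivity depend only on L. Here a(u, u) = ∫(u')² + (7/2)·∫u².
Here c = 7/2 ≥ 1, so a(u,u) = ∫(u')² + c∫u² ≥ ∫(u')² + ∫u² = ||u||_{H^1}², i.e. α = 1 works. No larger α is possible: a(u,u) ≥ α||u||_{H^1}² means (1−α)∫(u')² ≥ (α−c)∫u², and for the modes u_n = sin(nπ(x−x₀)/L) (x₀ the left endpoint) one has ∫u_n²/∫(u_n')² = (L/(nπ))² → 0, so a(u_n,u_n)/||u_n||_{H^1}² → 1. Hence the optimal constant is α = 1.
Therefore α = 1.


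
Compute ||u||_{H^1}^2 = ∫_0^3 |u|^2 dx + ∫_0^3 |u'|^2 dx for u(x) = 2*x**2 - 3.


||u||_{H^1}^2 = 1287/5

The H^1 norm (squared) on an interval (0, L) is
  ||u||_{H^1}^2 = ∫_0^L u(x)^2 dx + ∫_0^L u'(x)^2 dx.
Compute u'(x) = 4*x.
Then u(x)^2 = 4*x**4 - 12*x**2 + 9 and u'(x)^2 = 16*x**2.
Integrate each monomial from 0 to 3 using ∫_0^3 c·x^n dx = c·3^(n+1)/(n+1):
  ∫_0^3 u(x)^2 dx = ∫_0^3 (4*x^4 - 12*x^2 + 9) dx. Term by term:
    ∫_0^3 4*x^4 dx = 972/5;  ∫_0^3 -12*x^2 dx = -108;  ∫_0^3 9 dx = 27.
  Sum: 972/5 − 108 + 27 = 567/5.
  ∫_0^3 u'(x)^2 dx = ∫_0^3 (16*x^2) dx. Term by term:
    ∫_0^3 16*x^2 dx = 144.
Adding: ||u||_{H^1}^2 = 567/5 + 144 = 1287/5.


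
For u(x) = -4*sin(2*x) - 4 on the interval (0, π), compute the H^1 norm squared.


||u||_{H^1(0,π)}^2 = 56*π

u'(x) = -8*cos(2*x).
Expand u² and (u')² and integrate term by term on (0, π), using: for integers n ≥ 1, ∫_0^π sin²(nx) dx = ∫_0^π cos²(nx) dx = π/2; for n ≠ n', ∫_0^π sin(nx)sin(n'x) dx = ∫_0^π cos(nx)cos(n'x) dx = 0; and by product-to-sum, ∫_0^π sin(nx)cos(n'x) dx = ½∫_0^π [sin((n+n')x) + sin((n−n')x)] dx, which is 0 when n+n' is even and 2n/(n²−n'²) when n+n' is odd (it need not vanish on (0, π)). For the constant mode: ∫_0^π 1 dx = π, ∫_0^π cos(nx) dx = 0, ∫_0^π sin(nx) dx = (1−(−1)^n)/n.
  u² squared terms: (-4)²·∫1 dx = 16·π = 16*π;  (-4)²·∫sin(2x)² dx = 16·π/2 = 8*π.
  u² cross terms: 2·(-4)·(-4)·∫1·sin(2x) dx = 32·(0) = 0.
  So ∫_0^π u² dx = 16*π + 8*π + 0 = 24*π.
  (u')² squared terms: (-8)²·∫cos(2x)² dx = 64·π/2 = 32*π.
  So ∫_0^π (u')² dx = 32*π.
||u||_{H^1}^2 = (24*π) + (32*π) = 56*π.


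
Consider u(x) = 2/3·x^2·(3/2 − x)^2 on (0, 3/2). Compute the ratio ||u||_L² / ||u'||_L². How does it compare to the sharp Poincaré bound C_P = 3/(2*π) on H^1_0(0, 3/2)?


||u||_L² / ||u'||_L² = sqrt(3)/4 < C_P = 3/(2*π).

u(x) = 2/3·x^2·(3/2 − x)^2, so u'(x) = x*(2*x - 3)*(4*x - 3)/3.
u(x) = 2/3·x^2·(3/2 − x)^2 vanishes at x = 0 and x = 3/2, so u ∈ H^1_0(0, 3/2). Differentiate via the product rule and integrate the resulting polynomials term by term.
  ∫_0^3/2 u² dx = ∫_0^3/2 (4*x^8/9 - 8*x^7/3 + 6*x^6 - 6*x^5 + 9*x^4/4) dx. Term by term:
    ∫_0^3/2 4*x^8/9 dx = 243/128;  ∫_0^3/2 -8*x^7/3 dx = -2187/256;  ∫_0^3/2 6*x^6 dx = 6561/448;
    ∫_0^3/2 -6*x^5 dx = -729/64;  ∫_0^3/2 9*x^4/4 dx = 2187/640.
  Sum: 243/128 − 2187/256 + 6561/448 − 729/64 + 2187/640 = 243/8960.
  ∫_0^3/2 (u')² dx = ∫_0^3/2 (64*x^6/9 - 32*x^5 + 52*x^4 - 36*x^3 + 9*x^2) dx. Term by term:
    ∫_0^3/2 64*x^6/9 dx = 243/14;  ∫_0^3/2 -32*x^5 dx = -243/4;  ∫_0^3/2 52*x^4 dx = 3159/40;
    ∫_0^3/2 -36*x^3 dx = -729/16;  ∫_0^3/2 9*x^2 dx = 81/8.
  Sum: 243/14 − 243/4 + 3159/40 − 729/16 + 81/8 = 81/560.
∫_0^3/2 u² dx = 243/8960, so ||u||_L² = 9*sqrt(105)/560.
∫_0^3/2 (u')² dx = 81/560, so ||u'||_L² = 9*sqrt(35)/140.
Ratio ||u||_L² / ||u'||_L² = sqrt(3)/4.
Sharp Poincaré constant on H^1_0(0, 3/2) is C_P = L/π = 3/(2*π), achieved by sin(2*π/3·x).
A polynomial bump cannot attain the sharp Poincaré constant (only the first sine eigenfunction does), so the ratio is strictly less than C_P, consistent with ||u||_L² ≤ C_P ||u'||_L².


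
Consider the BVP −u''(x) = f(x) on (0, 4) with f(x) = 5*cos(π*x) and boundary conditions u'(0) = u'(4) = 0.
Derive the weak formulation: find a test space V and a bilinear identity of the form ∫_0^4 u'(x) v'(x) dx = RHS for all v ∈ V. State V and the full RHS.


V = H^1(0, 4) (no boundary constraint on v; u is determined up to an additive constant); weak form: ∫_0^4 u'v' dx = ∫_0^4 (5*cos(π*x)) v dx for all v ∈ V.

Multiply both sides by a test function v and integrate from 0 to 4:
  ∫_0^4 −u''(x) v(x) dx = ∫_0^4 f(x) v(x) dx.
Integrate the LHS by parts once:
  ∫_0^4 −u'' v dx = −[u'(x) v(x)]_0^4 + ∫_0^4 u'(x) v'(x) dx.
Thus ∫_0^4 u'(x) v'(x) dx = ∫_0^4 f(x) v(x) dx + [u'(x) v(x)]_0^4.
Choose V so that boundary terms are either known or forced to vanish.
u has homogeneous Neumann: u'(0) = u'(4) = 0. So [u' v]_0^4 = 0·v(4) − 0·v(0) = 0 for any v; take V = H^1(0, 4).
Weak formulation: find u (satisfying any essential BC) such that ∫_0^4 u'(x) v'(x) dx = ∫_0^4 f v dx for all v ∈ V (homogeneous Neumann, so boundary terms vanish).
Substituting f(x) = 5*cos(π*x), the right-hand side is ∫_0^4 (5*cos(π*x)) v dx.
Compatibility check (pure Neumann): taking v ≡ 1 ∈ V gives 0 = ∫_0^4 f dx + (0) − (0), i.e. ∫_0^4 f dx must equal u'(0) − u'(4) = 0. Indeed ∫_0^4 (5*cos(π*x)) dx = 0, so the data are compatible. The solution is then unique only up to an additive constant (fix it e.g. by requiring ∫_0^4 u dx = 0).


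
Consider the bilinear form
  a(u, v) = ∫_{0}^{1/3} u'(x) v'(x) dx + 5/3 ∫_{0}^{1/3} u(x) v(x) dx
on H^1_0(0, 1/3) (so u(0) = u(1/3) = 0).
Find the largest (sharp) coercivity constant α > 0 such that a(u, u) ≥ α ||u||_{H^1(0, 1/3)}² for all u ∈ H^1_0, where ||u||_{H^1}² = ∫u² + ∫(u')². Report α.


α = 1

Coercivity of a(·,·) on H^1_0(0, 1/3) means a(u, u) ≥ α ||u||_{H^1}² for every u ∈ H^1_0.
The interval has length L = 1/3, and Poincaré/coercivity depend only on L. Here a(u, u) = ∫(u')² + (5/3)·∫u².
Here c = 5/3 ≥ 1, so a(u,u) = ∫(u')² + c∫u² ≥ ∫(u')² + ∫u² = ||u||_{H^1}², i.e. α = 1 works. No larger α is possible: a(u,u) ≥ α||u||_{H^1}² means (1−α)∫(u')² ≥ (α−c)∫u², and for the modes u_n = sin(nπ(x−x₀)/L) (x₀ the left endpoint) one has ∫u_n²/∫(u_n')² = (L/(nπ))² → 0, so a(u_n,u_n)/||u_n||_{H^1}² → 1. Hence the optimal constant is α = 1.
Therefore α = 1.


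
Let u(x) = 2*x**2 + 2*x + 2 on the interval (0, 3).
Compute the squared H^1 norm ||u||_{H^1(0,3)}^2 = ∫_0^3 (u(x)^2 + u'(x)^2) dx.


||u||_{H^1}^2 = 3702/5

The H^1 norm (squared) on an interval (0, L) is
  ||u||_{H^1}^2 = ∫_0^L u(x)^2 dx + ∫_0^L u'(x)^2 dx.
Compute u'(x) = 4*x + 2.
Then u(x)^2 = 4*x**4 + 8*x**3 + 12*x**2 + 8*x + 4 and u'(x)^2 = 16*x**2 + 16*x + 4.
Integrate each monomial from 0 to 3 using ∫_0^3 c·x^n dx = c·3^(n+1)/(n+1):
  ∫_0^3 u(x)^2 dx = ∫_0^3 (4*x^4 + 8*x^3 + 12*x^2 + 8*x + 4) dx. Term by term:
    ∫_0^3 4*x^4 dx = 972/5;  ∫_0^3 8*x^3 dx = 162;  ∫_0^3 12*x^2 dx = 108;
    ∫_0^3 8*x dx = 36;  ∫_0^3 4 dx = 12.
  Sum: 972/5 + 162 + 108 + 36 + 12 = 2562/5.
  ∫_0^3 u'(x)^2 dx = ∫_0^3 (16*x^2 + 16*x + 4) dx. Term by term:
    ∫_0^3 16*x^2 dx = 144;  ∫_0^3 16*x dx = 72;  ∫_0^3 4 dx = 12.
  Sum: 144 + 72 + 12 = 228.
Adding: ||u||_{H^1}^2 = 2562/5 + 228 = 3702/5.


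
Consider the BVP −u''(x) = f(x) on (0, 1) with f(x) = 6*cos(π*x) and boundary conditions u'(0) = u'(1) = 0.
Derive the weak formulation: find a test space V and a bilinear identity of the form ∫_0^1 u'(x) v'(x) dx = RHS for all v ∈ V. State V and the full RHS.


V = H^1(0, 1) (no boundary constraint on v; u is determined up to an additive constant); weak form: ∫_0^1 u'v' dx = ∫_0^1 (6*cos(π*x)) v dx for all v ∈ V.

Multiply both sides by a test function v and integrate from 0 to 1:
  ∫_0^1 −u''(x) v(x) dx = ∫_0^1 f(x) v(x) dx.
Integrate the LHS by parts once:
  ∫_0^1 −u'' v dx = −[u'(x) v(x)]_0^1 + ∫_0^1 u'(x) v'(x) dx.
Thus ∫_0^1 u'(x) v'(x) dx = ∫_0^1 f(x) v(x) dx + [u'(x) v(x)]_0^1.
Choose V so that boundary terms are either known or forced to vanish.
u has homogeneous Neumann: u'(0) = u'(1) = 0. So [u' v]_0^1 = 0·v(1) − 0·v(0) = 0 for any v; take V = H^1(0, 1).
Weak formulation: find u (satisfying any essential BC) such that ∫_0^1 u'(x) v'(x) dx = ∫_0^1 f v dx for all v ∈ V (homogeneous Neumann, so boundary terms vanish).
Substituting f(x) = 6*cos(π*x), the right-hand side is ∫_0^1 (6*cos(π*x)) v dx.
Compatibility check (pure Neumann): taking v ≡ 1 ∈ V gives 0 = ∫_0^1 f dx + (0) − (0), i.e. ∫_0^1 f dx must equal u'(0) − u'(1) = 0. Indeed ∫_0^1 (6*cos(π*x)) dx = 0, so the data are compatible. The solution is then unique only up to an additive constant (fix it e.g. by requiring ∫_0^1 u dx = 0).


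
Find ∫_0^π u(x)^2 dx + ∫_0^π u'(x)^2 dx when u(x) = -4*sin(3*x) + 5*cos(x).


||u||_{H^1(0,π)}^2 = 105*π

u'(x) = -5*sin(x) - 12*cos(3*x).
Expand u² and (u')² and integrate term by term on (0, π), using: for integers n ≥ 1, ∫_0^π sin²(nx) dx = ∫_0^π cos²(nx) dx = π/2; for n ≠ n', ∫_0^π sin(nx)sin(n'x) dx = ∫_0^π cos(nx)cos(n'x) dx = 0; and by product-to-sum, ∫_0^π sin(nx)cos(n'x) dx = ½∫_0^π [sin((n+n')x) + sin((n−n')x)] dx, which is 0 when n+n' is even and 2n/(n²−n'²) when n+n' is odd (it need not vanish on (0, π)).
  u² squared terms: (-4)²·∫sin(3x)² dx = 16·π/2 = 8*π;  (5)²·∫cos(x)² dx = 25·π/2 = 25*π/2.
  u² cross terms: 2·(-4)·(5)·∫sin(3x)·cos(x) dx = -40·(0) = 0.
  So ∫_0^π u² dx = 8*π + 25*π/2 + 0 = 41*π/2.
  (u')² squared terms: (-12)²·∫cos(3x)² dx = 144·π/2 = 72*π;  (-5)²·∫sin(x)² dx = 25·π/2 = 25*π/2.
  (u')² cross terms: 2·(-12)·(-5)·∫cos(3x)·sin(x) dx = 120·(0) = 0.
  So ∫_0^π (u')² dx = 72*π + 25*π/2 + 0 = 169*π/2.
||u||_{H^1}^2 = (41*π/2) + (169*π/2) = 105*π.


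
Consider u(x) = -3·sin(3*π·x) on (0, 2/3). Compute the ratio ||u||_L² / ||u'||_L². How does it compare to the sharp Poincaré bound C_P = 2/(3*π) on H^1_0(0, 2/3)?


||u||_L² / ||u'||_L² = 1/(3*π) < C_P = 2/(3*π).

u(x) = -3·sin(3*π·x), so u'(x) = -9*π*cos(3*π*x).
Writing u(x) = A·sin(kπx/L) with A = -3 and k = 2, use ∫_0^L sin²(kπx/L) dx = L/2 and ∫_0^L cos²(kπx/L) dx = L/2.
u² = 9·sin²(3*π·x) and (u')² = 81*π^2·cos²(3*π·x), and each of sin², cos² integrates to L/2 = 1/3 over (0, 2/3).
∫_0^2/3 u² dx = 3, so ||u||_L² = sqrt(3).
∫_0^2/3 (u')² dx = 27*π^2, so ||u'||_L² = 3*sqrt(3)*π.
Ratio ||u||_L² / ||u'||_L² = 1/(3*π).
Sharp Poincaré constant on H^1_0(0, 2/3) is C_P = L/π = 2/(3*π), achieved by sin(3*π/2·x).
This is the k = 2 harmonic; the ratio L/(kπ) is strictly less than C_P = L/π, consistent with the sharp inequality ||u||_L² ≤ C_P ||u'||_L².


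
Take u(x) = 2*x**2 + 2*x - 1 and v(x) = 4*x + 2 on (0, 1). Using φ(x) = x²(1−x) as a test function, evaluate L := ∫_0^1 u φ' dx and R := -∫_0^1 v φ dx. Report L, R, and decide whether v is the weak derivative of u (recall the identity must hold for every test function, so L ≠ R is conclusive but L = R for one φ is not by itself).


LHS = -11/30, RHS = -11/30. Yes, v = u' weakly.

u(x) = 2*x**2 + 2*x - 1, classical derivative u'(x) = 4*x + 2.
φ(x) = x²(1−x), so φ'(x) = x*(2 - 3*x).
Note φ(0) = φ(1) = 0, so the boundary term u·φ vanishes.
LHS = ∫_0^1 u(x) φ'(x) dx = ∫_0^1 (-6*x^4 - 2*x^3 + 7*x^2 - 2*x) dx. Term by term:
  ∫_0^1 -6*x^4 dx = -6/5;  ∫_0^1 -2*x^3 dx = -1/2;  ∫_0^1 7*x^2 dx = 7/3;
  ∫_0^1 -2*x dx = -1.
Sum: -6/5 − 1/2 + 7/3 − 1 = -11/30.
So LHS = -11/30.
∫_0^1 v(x) φ(x) dx = ∫_0^1 (-4*x^4 + 2*x^3 + 2*x^2) dx. Term by term:
  ∫_0^1 -4*x^4 dx = -4/5;  ∫_0^1 2*x^3 dx = 1/2;  ∫_0^1 2*x^2 dx = 2/3.
Sum: -4/5 + 1/2 + 2/3 = 11/30.
So RHS = -∫_0^1 v(x) φ(x) dx = -11/30.
LHS = RHS, so the identity holds for this test φ.
Moreover u is smooth here and v(x) = u'(x) = 4*x + 2 pointwise, so the identity holds for every test function. Hence v is the weak derivative of u.


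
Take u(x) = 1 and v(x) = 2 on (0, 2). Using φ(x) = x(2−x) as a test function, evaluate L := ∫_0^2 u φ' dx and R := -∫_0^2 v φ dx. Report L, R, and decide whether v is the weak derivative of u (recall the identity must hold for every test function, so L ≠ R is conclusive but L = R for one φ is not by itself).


LHS = 0, RHS = -8/3. No, v is not the weak derivative of u.

u(x) = 1, classical derivative u'(x) = 0.
φ(x) = x(2−x), so φ'(x) = 2 - 2*x.
Note φ(0) = φ(2) = 0, so the boundary term u·φ vanishes.
LHS = ∫_0^2 u(x) φ'(x) dx = ∫_0^2 (2 - 2*x) dx. Term by term:
  ∫_0^2 -2*x dx = -4;  ∫_0^2 2 dx = 4.
Sum: -4 + 4 = 0.
So LHS = 0.
∫_0^2 v(x) φ(x) dx = ∫_0^2 (-2*x^2 + 4*x) dx. Term by term:
  ∫_0^2 -2*x^2 dx = -16/3;  ∫_0^2 4*x dx = 8.
Sum: -16/3 + 8 = 8/3.
So RHS = -∫_0^2 v(x) φ(x) dx = -8/3.
LHS − RHS = 8/3 ≠ 0, so the identity fails.
(For a valid weak derivative the identity must hold for EVERY test function, in particular this one. The failure shows v is NOT the weak derivative of u.)
Correct weak derivative would be u'(x) = 0.


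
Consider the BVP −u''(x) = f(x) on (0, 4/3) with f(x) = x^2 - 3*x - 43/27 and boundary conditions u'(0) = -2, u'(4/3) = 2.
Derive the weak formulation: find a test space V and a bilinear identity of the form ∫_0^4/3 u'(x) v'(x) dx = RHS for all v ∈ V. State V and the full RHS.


V = H^1(0, 4/3) (v unrestricted at boundary; u is determined up to an additive constant); weak form: ∫_0^4/3 u'v' dx = ∫_0^4/3 (x^2 - 3*x - 43/27) v dx + 2·v(4/3) + 2·v(0) for all v ∈ V.

Multiply both sides by a test function v and integrate from 0 to 4/3:
  ∫_0^4/3 −u''(x) v(x) dx = ∫_0^4/3 f(x) v(x) dx.
Integrate the LHS by parts once:
  ∫_0^4/3 −u'' v dx = −[u'(x) v(x)]_0^4/3 + ∫_0^4/3 u'(x) v'(x) dx.
Thus ∫_0^4/3 u'(x) v'(x) dx = ∫_0^4/3 f(x) v(x) dx + [u'(x) v(x)]_0^4/3.
Choose V so that boundary terms are either known or forced to vanish.
u has inhomogeneous Neumann u'(0) = -2, u'(4/3) = 2. [u' v]_0^4/3 = (2)·v(4/3) − (-2)·v(0) = 2·v(4/3) + 2·v(0). Take V = H^1(0, 4/3); boundary term becomes part of RHS.
Weak formulation: find u (satisfying any essential BC) such that ∫_0^4/3 u'(x) v'(x) dx = ∫_0^4/3 f v dx + 2·v(4/3) + 2·v(0) for all v ∈ V (Neumann data are natural BCs: they enter the RHS as boundary terms).
Substituting f(x) = x^2 - 3*x - 43/27, the right-hand side is ∫_0^4/3 (x^2 - 3*x - 43/27) v dx + 2·v(4/3) + 2·v(0).
Compatibility check (pure Neumann): taking v ≡ 1 ∈ V gives 0 = ∫_0^4/3 f dx + (2) − (-2), i.e. ∫_0^4/3 f dx must equal u'(0) − u'(4/3) = -4. Indeed ∫_0^4/3 (x^2 - 3*x - 43/27) dx = -4, so the data are compatible. The solution is then unique only up to an additive constant (fix it e.g. by requiring ∫_0^4/3 u dx = 0).


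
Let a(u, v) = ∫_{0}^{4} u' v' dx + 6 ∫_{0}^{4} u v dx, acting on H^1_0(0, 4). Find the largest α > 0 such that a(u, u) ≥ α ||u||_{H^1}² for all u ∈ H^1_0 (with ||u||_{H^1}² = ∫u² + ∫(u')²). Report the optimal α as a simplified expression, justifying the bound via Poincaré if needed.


α = 1

Coercivity of a(·,·) on H^1_0(0, 4) means a(u, u) ≥ α ||u||_{H^1}² for every u ∈ H^1_0.
The interval has length L = 4, and Poincaré/coercivity depend only on L. Here a(u, u) = ∫(u')² + (6)·∫u².
Here c = 6 ≥ 1, so a(u,u) = ∫(u')² + c∫u² ≥ ∫(u')² + ∫u² = ||u||_{H^1}², i.e. α = 1 works. No larger α is possible: a(u,u) ≥ α||u||_{H^1}² means (1−α)∫(u')² ≥ (α−c)∫u², and for the modes u_n = sin(nπ(x−x₀)/L) (x₀ the left endpoint) one has ∫u_n²/∫(u_n')² = (L/(nπ))² → 0, so a(u_n,u_n)/||u_n||_{H^1}² → 1. Hence the optimal constant is α = 1.
Therefore α = 1.


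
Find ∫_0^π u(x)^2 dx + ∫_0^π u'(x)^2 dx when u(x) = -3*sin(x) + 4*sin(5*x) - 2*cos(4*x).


||u||_{H^1(0,π)}^2 = -14824/45 + 251*π

u'(x) = 8*sin(4*x) - 3*cos(x) + 20*cos(5*x).
Expand u² and (u')² and integrate term by term on (0, π), using: for integers n ≥ 1, ∫_0^π sin²(nx) dx = ∫_0^π cos²(nx) dx = π/2; for n ≠ n', ∫_0^π sin(nx)sin(n'x) dx = ∫_0^π cos(nx)cos(n'x) dx = 0; and by product-to-sum, ∫_0^π sin(nx)cos(n'x) dx = ½∫_0^π [sin((n+n')x) + sin((n−n')x)] dx, which is 0 when n+n' is even and 2n/(n²−n'²) when n+n' is odd (it need not vanish on (0, π)).
  u² squared terms: (-3)²·∫sin(x)² dx = 9·π/2 = 9*π/2;  (-2)²·∫cos(4x)² dx = 4·π/2 = 2*π;  (4)²·∫sin(5x)² dx = 16·π/2 = 8*π.
  u² cross terms: 2·(-3)·(-2)·∫sin(x)·cos(4x) dx = 12·(-2/15) = -8/5;  2·(-3)·(4)·∫sin(x)·sin(5x) dx = -24·(0) = 0;  2·(-2)·(4)·∫cos(4x)·sin(5x) dx = -16·(10/9) = -160/9.
  So ∫_0^π u² dx = 9*π/2 + 2*π + 8*π − 8/5 + 0 − 160/9 = -872/45 + 29*π/2.
  (u')² squared terms: (-3)²·∫cos(x)² dx = 9·π/2 = 9*π/2;  (8)²·∫sin(4x)² dx = 64·π/2 = 32*π;  (20)²·∫cos(5x)² dx = 400·π/2 = 200*π.
  (u')² cross terms: 2·(-3)·(8)·∫cos(x)·sin(4x) dx = -48·(8/15) = -128/5;  2·(-3)·(20)·∫cos(x)·cos(5x) dx = -120·(0) = 0;  2·(8)·(20)·∫sin(4x)·cos(5x) dx = 320·(-8/9) = -2560/9.
  So ∫_0^π (u')² dx = 9*π/2 + 32*π + 200*π − 128/5 + 0 − 2560/9 = -13952/45 + 473*π/2.
||u||_{H^1}^2 = (-872/45 + 29*π/2) + (-13952/45 + 473*π/2) = -14824/45 + 251*π.


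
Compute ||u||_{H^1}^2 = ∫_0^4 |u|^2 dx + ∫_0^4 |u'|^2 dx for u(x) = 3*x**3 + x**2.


||u||_{H^1}^2 = 4656128/105

The H^1 norm (squared) on an interval (0, L) is
  ||u||_{H^1}^2 = ∫_0^L u(x)^2 dx + ∫_0^L u'(x)^2 dx.
Compute u'(x) = 9*x**2 + 2*x.
Then u(x)^2 = 9*x**6 + 6*x**5 + x**4 and u'(x)^2 = 81*x**4 + 36*x**3 + 4*x**2.
Integrate each monomial from 0 to 4 using ∫_0^4 c·x^n dx = c·4^(n+1)/(n+1):
  ∫_0^4 u(x)^2 dx = ∫_0^4 (9*x^6 + 6*x^5 + x^4) dx. Term by term:
    ∫_0^4 9*x^6 dx = 147456/7;  ∫_0^4 6*x^5 dx = 4096;  ∫_0^4 x^4 dx = 1024/5.
  Sum: 147456/7 + 4096 + 1024/5 = 887808/35.
  ∫_0^4 u'(x)^2 dx = ∫_0^4 (81*x^4 + 36*x^3 + 4*x^2) dx. Term by term:
    ∫_0^4 81*x^4 dx = 82944/5;  ∫_0^4 36*x^3 dx = 2304;  ∫_0^4 4*x^2 dx = 256/3.
  Sum: 82944/5 + 2304 + 256/3 = 284672/15.
Adding: ||u||_{H^1}^2 = 887808/35 + 284672/15 = 4656128/105.


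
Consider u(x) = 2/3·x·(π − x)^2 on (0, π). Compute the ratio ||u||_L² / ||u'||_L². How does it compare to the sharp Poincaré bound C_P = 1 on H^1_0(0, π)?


||u||_L² / ||u'||_L² = sqrt(14)*π/14 < C_P = 1.

u(x) = 2/3·x·(π − x)^2, so u'(x) = 2*(x - π)*(3*x - π)/3.
u(x) = 2/3·x·(π − x)^2 vanishes at x = 0 and x = π, so u ∈ H^1_0(0, π). Differentiate via the product rule and integrate the resulting polynomials term by term.
  ∫_0^π u² dx = ∫_0^π (4*x^6/9 - 16*π*x^5/9 + 8*π^2*x^4/3 - 16*π^3*x^3/9 + 4*π^4*x^2/9) dx. Term by term:
    ∫_0^π 4*x^6/9 dx = 4*π^7/63;  ∫_0^π -16*π*x^5/9 dx = -8*π^7/27;  ∫_0^π 8*π^2*x^4/3 dx = 8*π^7/15;
    ∫_0^π -16*π^3*x^3/9 dx = -4*π^7/9;  ∫_0^π 4*π^4*x^2/9 dx = 4*π^7/27.
  Sum: 4*π^7/63 − 8*π^7/27 + 8*π^7/15 − 4*π^7/9 + 4*π^7/27 = 4*π^7/945.
  ∫_0^π (u')² dx = ∫_0^π (4*x^4 - 32*π*x^3/3 + 88*π^2*x^2/9 - 32*π^3*x/9 + 4*π^4/9) dx. Term by term:
    ∫_0^π 4*x^4 dx = 4*π^5/5;  ∫_0^π -32*π*x^3/3 dx = -8*π^5/3;  ∫_0^π 88*π^2*x^2/9 dx = 88*π^5/27;
    ∫_0^π -32*π^3*x/9 dx = -16*π^5/9;  ∫_0^π 4*π^4/9 dx = 4*π^5/9.
  Sum: 4*π^5/5 − 8*π^5/3 + 88*π^5/27 − 16*π^5/9 + 4*π^5/9 = 8*π^5/135.
∫_0^π u² dx = 4*π^7/945, so ||u||_L² = 2*sqrt(105)*π^(7/2)/315.
∫_0^π (u')² dx = 8*π^5/135, so ||u'||_L² = 2*sqrt(30)*π^(5/2)/45.
Ratio ||u||_L² / ||u'||_L² = sqrt(14)*π/14.
Sharp Poincaré constant on H^1_0(0, π) is C_P = L/π = 1, achieved by sin(x).
A polynomial bump cannot attain the sharp Poincaré constant (only the first sine eigenfunction does), so the ratio is strictly less than C_P, consistent with ||u||_L² ≤ C_P ||u'||_L².


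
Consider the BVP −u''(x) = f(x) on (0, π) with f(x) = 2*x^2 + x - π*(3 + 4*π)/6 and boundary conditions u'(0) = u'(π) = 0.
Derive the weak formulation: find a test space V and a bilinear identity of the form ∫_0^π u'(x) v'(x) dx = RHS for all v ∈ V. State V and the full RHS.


V = H^1(0, π) (no boundary constraint on v; u is determined up to an additive constant); weak form: ∫_0^π u'v' dx = ∫_0^π (2*x^2 + x - π*(3 + 4*π)/6) v dx for all v ∈ V.

Multiply both sides by a test function v and integrate from 0 to π:
  ∫_0^π −u''(x) v(x) dx = ∫_0^π f(x) v(x) dx.
Integrate the LHS by parts once:
  ∫_0^π −u'' v dx = −[u'(x) v(x)]_0^π + ∫_0^π u'(x) v'(x) dx.
Thus ∫_0^π u'(x) v'(x) dx = ∫_0^π f(x) v(x) dx + [u'(x) v(x)]_0^π.
Choose V so that boundary terms are either known or forced to vanish.
u has homogeneous Neumann: u'(0) = u'(π) = 0. So [u' v]_0^π = 0·v(π) − 0·v(0) = 0 for any v; take V = H^1(0, π).
Weak formulation: find u (satisfying any essential BC) such that ∫_0^π u'(x) v'(x) dx = ∫_0^π f v dx for all v ∈ V (homogeneous Neumann, so boundary terms vanish).
Substituting f(x) = 2*x^2 + x - π*(3 + 4*π)/6, the right-hand side is ∫_0^π (2*x^2 + x - π*(3 + 4*π)/6) v dx.
Compatibility check (pure Neumann): taking v ≡ 1 ∈ V gives 0 = ∫_0^π f dx + (0) − (0), i.e. ∫_0^π f dx must equal u'(0) − u'(π) = 0. Indeed ∫_0^π (2*x^2 + x - π*(3 + 4*π)/6) dx = 0, so the data are compatible. The solution is then unique only up to an additive constant (fix it e.g. by requiring ∫_0^π u dx = 0).


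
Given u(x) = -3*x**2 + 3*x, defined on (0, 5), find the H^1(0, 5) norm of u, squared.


||u||_{H^1}^2 = 8565/2

The H^1 norm (squared) on an interval (0, L) is
  ||u||_{H^1}^2 = ∫_0^L u(x)^2 dx + ∫_0^L u'(x)^2 dx.
Compute u'(x) = 3 - 6*x.
Then u(x)^2 = 9*x**4 - 18*x**3 + 9*x**2 and u'(x)^2 = 36*x**2 - 36*x + 9.
Integrate each monomial from 0 to 5 using ∫_0^5 c·x^n dx = c·5^(n+1)/(n+1):
  ∫_0^5 u(x)^2 dx = ∫_0^5 (9*x^4 - 18*x^3 + 9*x^2) dx. Term by term:
    ∫_0^5 9*x^4 dx = 5625;  ∫_0^5 -18*x^3 dx = -5625/2;  ∫_0^5 9*x^2 dx = 375.
  Sum: 5625 − 5625/2 + 375 = 6375/2.
  ∫_0^5 u'(x)^2 dx = ∫_0^5 (36*x^2 - 36*x + 9) dx. Term by term:
    ∫_0^5 36*x^2 dx = 1500;  ∫_0^5 -36*x dx = -450;  ∫_0^5 9 dx = 45.
  Sum: 1500 − 450 + 45 = 1095.
Adding: ||u||_{H^1}^2 = 6375/2 + 1095 = 8565/2.


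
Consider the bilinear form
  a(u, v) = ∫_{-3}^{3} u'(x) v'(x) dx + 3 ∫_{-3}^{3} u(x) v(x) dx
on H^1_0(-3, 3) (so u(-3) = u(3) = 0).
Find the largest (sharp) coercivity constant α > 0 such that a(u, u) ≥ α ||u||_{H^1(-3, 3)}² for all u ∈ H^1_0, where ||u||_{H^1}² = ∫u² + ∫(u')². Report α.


α = 1

Coercivity of a(·,·) on H^1_0(-3, 3) means a(u, u) ≥ α ||u||_{H^1}² for every u ∈ H^1_0.
The interval has length L = 6, and Poincaré/coercivity depend only on L. Here a(u, u) = ∫(u')² + (3)·∫u².
Here c = 3 ≥ 1, so a(u,u) = ∫(u')² + c∫u² ≥ ∫(u')² + ∫u² = ||u||_{H^1}², i.e. α = 1 works. No larger α is possible: a(u,u) ≥ α||u||_{H^1}² means (1−α)∫(u')² ≥ (α−c)∫u², and for the modes u_n = sin(nπ(x−x₀)/L) (x₀ the left endpoint) one has ∫u_n²/∫(u_n')² = (L/(nπ))² → 0, so a(u_n,u_n)/||u_n||_{H^1}² → 1. Hence the optimal constant is α = 1.
Therefore α = 1.


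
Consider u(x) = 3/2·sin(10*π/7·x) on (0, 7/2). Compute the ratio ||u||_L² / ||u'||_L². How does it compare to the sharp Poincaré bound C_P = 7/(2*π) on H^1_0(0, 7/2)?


||u||_L² / ||u'||_L² = 7/(10*π) < C_P = 7/(2*π).

u(x) = 3/2·sin(10*π/7·x), so u'(x) = 15*π*cos(10*π*x/7)/7.
Writing u(x) = A·sin(kπx/L) with A = 3/2 and k = 5, use ∫_0^L sin²(kπx/L) dx = L/2 and ∫_0^L cos²(kπx/L) dx = L/2.
u² = 9/4·sin²(10*π/7·x) and (u')² = 225*π^2/49·cos²(10*π/7·x), and each of sin², cos² integrates to L/2 = 7/4 over (0, 7/2).
∫_0^7/2 u² dx = 63/16, so ||u||_L² = 3*sqrt(7)/4.
∫_0^7/2 (u')² dx = 225*π^2/28, so ||u'||_L² = 15*sqrt(7)*π/14.
Ratio ||u||_L² / ||u'||_L² = 7/(10*π).
Sharp Poincaré constant on H^1_0(0, 7/2) is C_P = L/π = 7/(2*π), achieved by sin(2*π/7·x).
This is the k = 5 harmonic; the ratio L/(kπ) is strictly less than C_P = L/π, consistent with the sharp inequality ||u||_L² ≤ C_P ||u'||_L².


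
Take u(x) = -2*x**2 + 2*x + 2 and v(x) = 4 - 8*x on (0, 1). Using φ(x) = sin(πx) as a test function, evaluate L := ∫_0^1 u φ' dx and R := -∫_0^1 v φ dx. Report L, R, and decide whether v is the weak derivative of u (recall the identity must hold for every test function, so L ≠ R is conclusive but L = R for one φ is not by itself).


LHS = 0, RHS = 0. No, v is not the weak derivative of u.

u(x) = -2*x**2 + 2*x + 2, classical derivative u'(x) = 2 - 4*x.
φ(x) = sin(πx), so φ'(x) = π*cos(π*x).
Note φ(0) = φ(1) = 0, so the boundary term u·φ vanishes.
LHS = ∫_0^1 u(x) φ'(x) dx = ∫_0^1 (-2*π*x^2*cos(π*x) + 2*π*x*cos(π*x) + 2*π*cos(π*x)) dx. Term by term:
  ∫_0^1 2*π*cos(π*x) dx = 0;  ∫_0^1 -2*π*x^2*cos(π*x) dx = 4/π;  ∫_0^1 2*π*x*cos(π*x) dx = -4/π.
Sum: 0 + 4/π − 4/π = 0.
So LHS = 0.
∫_0^1 v(x) φ(x) dx = ∫_0^1 (-8*x*sin(π*x) + 4*sin(π*x)) dx. Term by term:
  ∫_0^1 4*sin(π*x) dx = 8/π;  ∫_0^1 -8*x*sin(π*x) dx = -8/π.
Sum: 8/π − 8/π = 0.
So RHS = -∫_0^1 v(x) φ(x) dx = 0.
LHS = RHS, so the identity holds for this particular φ. But this is necessary, not sufficient: a weak derivative must satisfy the identity for EVERY test function in C_c^∞(0, 1).
Here u is smooth, so its weak derivative equals its classical derivative u'(x) = 2 - 4*x. Since v(x) = 4 - 8*x ≠ u'(x), v is NOT the weak derivative of u — the agreement for this single φ is a coincidence (the difference v − u' happens to be L²-orthogonal to this φ).


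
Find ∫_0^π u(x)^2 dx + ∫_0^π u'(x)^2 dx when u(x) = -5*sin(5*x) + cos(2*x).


||u||_{H^1(0,π)}^2 = -500/21 + 655*π/2

u'(x) = -2*sin(2*x) - 25*cos(5*x).
Expand u² and (u')² and integrate term by term on (0, π), using: for integers n ≥ 1, ∫_0^π sin²(nx) dx = ∫_0^π cos²(nx) dx = π/2; for n ≠ n', ∫_0^π sin(nx)sin(n'x) dx = ∫_0^π cos(nx)cos(n'x) dx = 0; and by product-to-sum, ∫_0^π sin(nx)cos(n'x) dx = ½∫_0^π [sin((n+n')x) + sin((n−n')x)] dx, which is 0 when n+n' is even and 2n/(n²−n'²) when n+n' is odd (it need not vanish on (0, π)).
  u² squared terms: (-5)²·∫sin(5x)² dx = 25·π/2 = 25*π/2;  (1)²·∫cos(2x)² dx = 1·π/2 = π/2.
  u² cross terms: 2·(-5)·(1)·∫sin(5x)·cos(2x) dx = -10·(10/21) = -100/21.
  So ∫_0^π u² dx = 25*π/2 + π/2 − 100/21 = -100/21 + 13*π.
  (u')² squared terms: (-25)²·∫cos(5x)² dx = 625·π/2 = 625*π/2;  (-2)²·∫sin(2x)² dx = 4·π/2 = 2*π.
  (u')² cross terms: 2·(-25)·(-2)·∫cos(5x)·sin(2x) dx = 100·(-4/21) = -400/21.
  So ∫_0^π (u')² dx = 625*π/2 + 2*π − 400/21 = -400/21 + 629*π/2.
||u||_{H^1}^2 = (-100/21 + 13*π) + (-400/21 + 629*π/2) = -500/21 + 655*π/2.


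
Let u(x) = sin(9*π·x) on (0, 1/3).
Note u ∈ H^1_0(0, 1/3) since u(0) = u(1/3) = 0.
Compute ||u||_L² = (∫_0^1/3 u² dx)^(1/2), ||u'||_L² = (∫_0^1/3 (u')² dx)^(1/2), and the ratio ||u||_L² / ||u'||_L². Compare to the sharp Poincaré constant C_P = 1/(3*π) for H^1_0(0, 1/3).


||u||_L² / ||u'||_L² = 1/(9*π) < C_P = 1/(3*π).

u(x) = sin(9*π·x), so u'(x) = 9*π*cos(9*π*x).
Writing u(x) = A·sin(kπx/L) with A = 1 and k = 3, use ∫_0^L sin²(kπx/L) dx = L/2 and ∫_0^L cos²(kπx/L) dx = L/2.
u² = 1·sin²(9*π·x) and (u')² = 81*π^2·cos²(9*π·x), and each of sin², cos² integrates to L/2 = 1/6 over (0, 1/3).
∫_0^1/3 u² dx = 1/6, so ||u||_L² = sqrt(6)/6.
∫_0^1/3 (u')² dx = 27*π^2/2, so ||u'||_L² = 3*sqrt(6)*π/2.
Ratio ||u||_L² / ||u'||_L² = 1/(9*π).
Sharp Poincaré constant on H^1_0(0, 1/3) is C_P = L/π = 1/(3*π), achieved by sin(3*π·x).
This is the k = 3 harmonic; the ratio L/(kπ) is strictly less than C_P = L/π, consistent with the sharp inequality ||u||_L² ≤ C_P ||u'||_L².


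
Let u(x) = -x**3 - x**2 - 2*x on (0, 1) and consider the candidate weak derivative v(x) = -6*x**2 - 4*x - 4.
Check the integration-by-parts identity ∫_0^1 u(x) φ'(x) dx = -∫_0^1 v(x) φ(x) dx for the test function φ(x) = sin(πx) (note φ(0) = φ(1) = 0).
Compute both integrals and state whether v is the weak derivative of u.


LHS = -12/π^3 + 9/π, RHS = -24/π^3 + 18/π. No, v is not the weak derivative of u.

u(x) = -x**3 - x**2 - 2*x, classical derivative u'(x) = -3*x**2 - 2*x - 2.
φ(x) = sin(πx), so φ'(x) = π*cos(π*x).
Note φ(0) = φ(1) = 0, so the boundary term u·φ vanishes.
LHS = ∫_0^1 u(x) φ'(x) dx = ∫_0^1 (-π*x^3*cos(π*x) - π*x^2*cos(π*x) - 2*π*x*cos(π*x)) dx. Term by term:
  ∫_0^1 -π*x^2*cos(π*x) dx = 2/π;  ∫_0^1 -π*x^3*cos(π*x) dx = -12/π^3 + 3/π;  ∫_0^1 -2*π*x*cos(π*x) dx = 4/π.
Sum: 2/π + -12/π^3 + 3/π + 4/π = -12/π^3 + 9/π.
So LHS = -12/π^3 + 9/π.
∫_0^1 v(x) φ(x) dx = ∫_0^1 (-6*x^2*sin(π*x) - 4*x*sin(π*x) - 4*sin(π*x)) dx. Term by term:
  ∫_0^1 -4*sin(π*x) dx = -8/π;  ∫_0^1 -6*x^2*sin(π*x) dx = -6/π + 24/π^3;  ∫_0^1 -4*x*sin(π*x) dx = -4/π.
Sum: -8/π + -6/π + 24/π^3 − 4/π = -18/π + 24/π^3.
So RHS = -∫_0^1 v(x) φ(x) dx = -24/π^3 + 18/π.
LHS − RHS = -9/π + 12/π^3 ≠ 0, so the identity fails.
(For a valid weak derivative the identity must hold for EVERY test function, in particular this one. The failure shows v is NOT the weak derivative of u.)
Correct weak derivative would be u'(x) = -3*x**2 - 2*x - 2.


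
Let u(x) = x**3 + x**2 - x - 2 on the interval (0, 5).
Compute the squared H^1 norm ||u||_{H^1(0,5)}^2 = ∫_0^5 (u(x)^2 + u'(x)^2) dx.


||u||_{H^1}^2 = 309725/14

The H^1 norm (squared) on an interval (0, L) is
  ||u||_{H^1}^2 = ∫_0^L u(x)^2 dx + ∫_0^L u'(x)^2 dx.
Compute u'(x) = 3*x**2 + 2*x - 1.
Then u(x)^2 = x**6 + 2*x**5 - x**4 - 6*x**3 - 3*x**2 + 4*x + 4 and u'(x)^2 = 9*x**4 + 12*x**3 - 2*x**2 - 4*x + 1.
Integrate each monomial from 0 to 5 using ∫_0^5 c·x^n dx = c·5^(n+1)/(n+1):
  ∫_0^5 u(x)^2 dx = ∫_0^5 (x^6 + 2*x^5 - x^4 - 6*x^3 - 3*x^2 + 4*x + 4) dx. Term by term:
    ∫_0^5 x^6 dx = 78125/7;  ∫_0^5 2*x^5 dx = 15625/3;  ∫_0^5 -x^4 dx = -625;
    ∫_0^5 -6*x^3 dx = -1875/2;  ∫_0^5 -3*x^2 dx = -125;  ∫_0^5 4*x dx = 50;
    ∫_0^5 4 dx = 20.
  Sum: 78125/7 + 15625/3 − 625 − 1875/2 − 125 + 50 + 20 = 619565/42.
  ∫_0^5 u'(x)^2 dx = ∫_0^5 (9*x^4 + 12*x^3 - 2*x^2 - 4*x + 1) dx. Term by term:
    ∫_0^5 9*x^4 dx = 5625;  ∫_0^5 12*x^3 dx = 1875;  ∫_0^5 -2*x^2 dx = -250/3;
    ∫_0^5 -4*x dx = -50;  ∫_0^5 1 dx = 5.
  Sum: 5625 + 1875 − 250/3 − 50 + 5 = 22115/3.
Adding: ||u||_{H^1}^2 = 619565/42 + 22115/3 = 309725/14.


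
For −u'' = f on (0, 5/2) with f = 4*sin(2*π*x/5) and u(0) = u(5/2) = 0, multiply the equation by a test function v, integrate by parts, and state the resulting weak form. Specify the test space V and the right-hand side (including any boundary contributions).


V = H^1_0(0, 5/2) (so v(0) = v(5/2) = 0); weak form: ∫_0^5/2 u'v' dx = ∫_0^5/2 (4*sin(2*π*x/5)) v dx for all v ∈ V.

Multiply both sides by a test function v and integrate from 0 to 5/2:
  ∫_0^5/2 −u''(x) v(x) dx = ∫_0^5/2 f(x) v(x) dx.
Integrate the LHS by parts once:
  ∫_0^5/2 −u'' v dx = −[u'(x) v(x)]_0^5/2 + ∫_0^5/2 u'(x) v'(x) dx.
Thus ∫_0^5/2 u'(x) v'(x) dx = ∫_0^5/2 f(x) v(x) dx + [u'(x) v(x)]_0^5/2.
Choose V so that boundary terms are either known or forced to vanish.
u is Dirichlet: u(0) = u(5/2) = 0. Let V = H^1_0(0, 5/2); then v(0) = v(5/2) = 0, and [u' v]_0^5/2 = 0.
Weak formulation: find u (satisfying any essential BC) such that ∫_0^5/2 u'(x) v'(x) dx = ∫_0^5/2 f v dx for all v ∈ V.
Substituting f(x) = 4*sin(2*π*x/5), the right-hand side is ∫_0^5/2 (4*sin(2*π*x/5)) v dx.


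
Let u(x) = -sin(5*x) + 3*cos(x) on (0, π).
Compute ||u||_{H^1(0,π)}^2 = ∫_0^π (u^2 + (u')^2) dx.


||u||_{H^1(0,π)}^2 = 22*π

u'(x) = -3*sin(x) - 5*cos(5*x).
Expand u² and (u')² and integrate term by term on (0, π), using: for integers n ≥ 1, ∫_0^π sin²(nx) dx = ∫_0^π cos²(nx) dx = π/2; for n ≠ n', ∫_0^π sin(nx)sin(n'x) dx = ∫_0^π cos(nx)cos(n'x) dx = 0; and by product-to-sum, ∫_0^π sin(nx)cos(n'x) dx = ½∫_0^π [sin((n+n')x) + sin((n−n')x)] dx, which is 0 when n+n' is even and 2n/(n²−n'²) when n+n' is odd (it need not vanish on (0, π)).
  u² squared terms: (-1)²·∫sin(5x)² dx = 1·π/2 = π/2;  (3)²·∫cos(x)² dx = 9·π/2 = 9*π/2.
  u² cross terms: 2·(-1)·(3)·∫sin(5x)·cos(x) dx = -6·(0) = 0.
  So ∫_0^π u² dx = π/2 + 9*π/2 + 0 = 5*π.
  (u')² squared terms: (-5)²·∫cos(5x)² dx = 25·π/2 = 25*π/2;  (-3)²·∫sin(x)² dx = 9·π/2 = 9*π/2.
  (u')² cross terms: 2·(-5)·(-3)·∫cos(5x)·sin(x) dx = 30·(0) = 0.
  So ∫_0^π (u')² dx = 25*π/2 + 9*π/2 + 0 = 17*π.
||u||_{H^1}^2 = (5*π) + (17*π) = 22*π.


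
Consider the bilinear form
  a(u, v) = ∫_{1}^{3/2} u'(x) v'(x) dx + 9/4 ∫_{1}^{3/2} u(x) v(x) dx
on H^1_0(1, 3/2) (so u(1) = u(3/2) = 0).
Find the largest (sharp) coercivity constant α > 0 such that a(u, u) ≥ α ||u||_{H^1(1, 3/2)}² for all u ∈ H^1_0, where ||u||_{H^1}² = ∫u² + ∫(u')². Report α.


α = 1

Coercivity of a(·,·) on H^1_0(1, 3/2) means a(u, u) ≥ α ||u||_{H^1}² for every u ∈ H^1_0.
The interval has length L = 1/2, and Poincaré/coercivity depend only on L. Here a(u, u) = ∫(u')² + (9/4)·∫u².
Here c = 9/4 ≥ 1, so a(u,u) = ∫(u')² + c∫u² ≥ ∫(u')² + ∫u² = ||u||_{H^1}², i.e. α = 1 works. No larger α is possible: a(u,u) ≥ α||u||_{H^1}² means (1−α)∫(u')² ≥ (α−c)∫u², and for the modes u_n = sin(nπ(x−x₀)/L) (x₀ the left endpoint) one has ∫u_n²/∫(u_n')² = (L/(nπ))² → 0, so a(u_n,u_n)/||u_n||_{H^1}² → 1. Hence the optimal constant is α = 1.
Therefore α = 1.


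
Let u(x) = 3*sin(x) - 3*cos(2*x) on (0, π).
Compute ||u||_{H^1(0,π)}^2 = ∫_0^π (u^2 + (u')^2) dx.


||u||_{H^1(0,π)}^2 = 60 + 63*π/2

u'(x) = 6*sin(2*x) + 3*cos(x).
Expand u² and (u')² and integrate term by term on (0, π), using: for integers n ≥ 1, ∫_0^π sin²(nx) dx = ∫_0^π cos²(nx) dx = π/2; for n ≠ n', ∫_0^π sin(nx)sin(n'x) dx = ∫_0^π cos(nx)cos(n'x) dx = 0; and by product-to-sum, ∫_0^π sin(nx)cos(n'x) dx = ½∫_0^π [sin((n+n')x) + sin((n−n')x)] dx, which is 0 when n+n' is even and 2n/(n²−n'²) when n+n' is odd (it need not vanish on (0, π)).
  u² squared terms: (-3)²·∫cos(2x)² dx = 9·π/2 = 9*π/2;  (3)²·∫sin(x)² dx = 9·π/2 = 9*π/2.
  u² cross terms: 2·(-3)·(3)·∫cos(2x)·sin(x) dx = -18·(-2/3) = 12.
  So ∫_0^π u² dx = 9*π/2 + 9*π/2 + 12 = 12 + 9*π.
  (u')² squared terms: (3)²·∫cos(x)² dx = 9·π/2 = 9*π/2;  (6)²·∫sin(2x)² dx = 36·π/2 = 18*π.
  (u')² cross terms: 2·(3)·(6)·∫cos(x)·sin(2x) dx = 36·(4/3) = 48.
  So ∫_0^π (u')² dx = 9*π/2 + 18*π + 48 = 48 + 45*π/2.
||u||_{H^1}^2 = (12 + 9*π) + (48 + 45*π/2) = 60 + 63*π/2.


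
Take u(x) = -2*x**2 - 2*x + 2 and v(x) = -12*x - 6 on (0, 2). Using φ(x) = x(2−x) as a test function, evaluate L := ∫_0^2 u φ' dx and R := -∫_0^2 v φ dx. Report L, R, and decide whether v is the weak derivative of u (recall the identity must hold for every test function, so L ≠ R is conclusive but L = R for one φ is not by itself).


LHS = 8, RHS = 24. No, v is not the weak derivative of u.

u(x) = -2*x**2 - 2*x + 2, classical derivative u'(x) = -4*x - 2.
φ(x) = x(2−x), so φ'(x) = 2 - 2*x.
Note φ(0) = φ(2) = 0, so the boundary term u·φ vanishes.
LHS = ∫_0^2 u(x) φ'(x) dx = ∫_0^2 (4*x^3 - 8*x + 4) dx. Term by term:
  ∫_0^2 4*x^3 dx = 16;  ∫_0^2 -8*x dx = -16;  ∫_0^2 4 dx = 8.
Sum: 16 − 16 + 8 = 8.
So LHS = 8.
∫_0^2 v(x) φ(x) dx = ∫_0^2 (12*x^3 - 18*x^2 - 12*x) dx. Term by term:
  ∫_0^2 12*x^3 dx = 48;  ∫_0^2 -18*x^2 dx = -48;  ∫_0^2 -12*x dx = -24.
Sum: 48 − 48 − 24 = -24.
So RHS = -∫_0^2 v(x) φ(x) dx = 24.
LHS − RHS = -16 ≠ 0, so the identity fails.
(For a valid weak derivative the identity must hold for EVERY test function, in particular this one. The failure shows v is NOT the weak derivative of u.)
Correct weak derivative would be u'(x) = -4*x - 2.
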